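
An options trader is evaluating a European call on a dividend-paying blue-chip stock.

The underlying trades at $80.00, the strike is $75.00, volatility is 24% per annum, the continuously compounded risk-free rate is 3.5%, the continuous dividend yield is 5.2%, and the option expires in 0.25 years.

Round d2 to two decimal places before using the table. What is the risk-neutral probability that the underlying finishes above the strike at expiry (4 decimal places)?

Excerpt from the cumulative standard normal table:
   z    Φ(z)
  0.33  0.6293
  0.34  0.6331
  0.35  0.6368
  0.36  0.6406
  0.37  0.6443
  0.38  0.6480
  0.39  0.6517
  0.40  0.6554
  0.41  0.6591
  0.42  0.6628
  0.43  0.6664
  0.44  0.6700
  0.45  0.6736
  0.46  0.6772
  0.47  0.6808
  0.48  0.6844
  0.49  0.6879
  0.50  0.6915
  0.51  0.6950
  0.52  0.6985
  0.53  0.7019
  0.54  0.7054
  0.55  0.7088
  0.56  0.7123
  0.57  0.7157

σ√T = 0.24·√0.25 = 0.1200
d₁ = [ln(80/75) + (0.035 − 0.052 + 0.24²/2)·0.25] / 0.1200 = [0.0645 + 0.0030] / 0.1200 = 0.5624 which rounds to 0.56
d₂ = d₁ − σ√T = 0.5624 − 0.1200 = 0.4424 which rounds to 0.44
Risk-neutral Pr[S_T > K] = N(d₂) = N(0.44) = 0.6700

0.6700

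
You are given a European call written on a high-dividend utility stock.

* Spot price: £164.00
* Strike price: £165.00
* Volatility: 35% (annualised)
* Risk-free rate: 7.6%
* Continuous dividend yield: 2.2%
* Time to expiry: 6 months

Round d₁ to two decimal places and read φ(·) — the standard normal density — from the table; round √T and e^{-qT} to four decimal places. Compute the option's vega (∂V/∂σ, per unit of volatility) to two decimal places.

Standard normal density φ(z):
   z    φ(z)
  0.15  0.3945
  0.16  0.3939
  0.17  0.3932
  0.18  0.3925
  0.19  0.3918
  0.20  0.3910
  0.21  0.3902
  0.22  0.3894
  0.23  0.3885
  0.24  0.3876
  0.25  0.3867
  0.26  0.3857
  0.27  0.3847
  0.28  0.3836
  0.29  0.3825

σ√T = 0.35 × 0.7071 = 0.2475
d₁ = [ln(164/165) + (0.076 − 0.022 + ½·0.35²)·0.5] / (σ√T) = (-0.0061 + 0.0576) / 0.2475 = 0.2083 ≈ 0.21
√T = √0.5 = 0.7071
φ(d₁) = φ(0.21) = 0.3902
exp(−qT) = exp(−0.022·0.5) = 0.9891
vega = S·exp(−qT)·φ(d₁)·√T = 164·0.9891·0.3902·0.7071 = 44.7561
(The put has the same vega.)

44.76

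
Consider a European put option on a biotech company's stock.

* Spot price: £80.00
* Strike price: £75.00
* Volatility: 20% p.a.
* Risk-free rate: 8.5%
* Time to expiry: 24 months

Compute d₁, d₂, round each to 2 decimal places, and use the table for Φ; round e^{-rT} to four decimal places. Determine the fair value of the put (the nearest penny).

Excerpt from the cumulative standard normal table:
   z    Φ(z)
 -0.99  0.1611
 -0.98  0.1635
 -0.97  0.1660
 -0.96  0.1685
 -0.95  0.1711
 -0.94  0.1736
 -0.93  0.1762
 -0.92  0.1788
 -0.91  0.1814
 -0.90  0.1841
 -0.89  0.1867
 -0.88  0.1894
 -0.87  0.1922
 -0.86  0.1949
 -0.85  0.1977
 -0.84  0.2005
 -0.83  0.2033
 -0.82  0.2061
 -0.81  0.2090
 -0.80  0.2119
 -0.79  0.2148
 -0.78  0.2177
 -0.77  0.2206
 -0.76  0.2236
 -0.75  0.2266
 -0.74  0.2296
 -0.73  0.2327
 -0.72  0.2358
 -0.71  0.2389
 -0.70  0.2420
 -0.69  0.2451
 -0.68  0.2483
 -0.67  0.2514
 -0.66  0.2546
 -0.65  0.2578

σ√T = 0.2·√2 = 0.2828
ln(S/K) + (r + σ²/2)T = ln(80/75) + (0.085 + 0.2²/2)·2 = 0.0645 + 0.2100 = 0.2745
d₁ = 0.2745 / 0.2828 = 0.9706 which rounds to 0.97
d₂ = d₁ − σ√T = 0.9706 − 0.2828 = 0.6878 which rounds to 0.69
e^(−rT) = e^(−0.085·2) = 0.8437
P = 75·0.8437·N(-0.69) − 80·N(-0.97) = 75·0.8437·0.2451 − 80·0.1660 = 15.5093 − 13.2800 = 2.2293

£2.23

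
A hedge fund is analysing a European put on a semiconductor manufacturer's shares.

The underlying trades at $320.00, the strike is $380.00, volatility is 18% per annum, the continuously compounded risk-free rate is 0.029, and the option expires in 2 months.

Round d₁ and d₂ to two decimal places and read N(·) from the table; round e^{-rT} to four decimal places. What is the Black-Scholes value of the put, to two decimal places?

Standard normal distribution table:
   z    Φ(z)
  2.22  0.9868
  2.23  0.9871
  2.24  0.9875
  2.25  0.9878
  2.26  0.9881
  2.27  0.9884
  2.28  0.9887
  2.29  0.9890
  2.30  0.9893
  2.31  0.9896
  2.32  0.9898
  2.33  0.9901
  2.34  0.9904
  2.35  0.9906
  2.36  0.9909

σ√T = 0.18 × 0.4082 = 0.0735
d₁ = [ln(320/380) + (0.029 + ½·0.18²)·0.1667] / (σ√T) = (-0.1719 + 0.0075) / 0.0735 = -2.2361 which rounds to -2.24
d₂ = -2.2361 − 0.0735 = -2.3096 which rounds to -2.31
e^(−rT) = e^(−0.029·0.1667) = 0.9952
P = 380·0.9952·N(2.31) − 320·N(2.24) = 380·0.9952·0.9896 − 320·0.9875 = 374.2430 − 316.0000 = 58.2430

$58.24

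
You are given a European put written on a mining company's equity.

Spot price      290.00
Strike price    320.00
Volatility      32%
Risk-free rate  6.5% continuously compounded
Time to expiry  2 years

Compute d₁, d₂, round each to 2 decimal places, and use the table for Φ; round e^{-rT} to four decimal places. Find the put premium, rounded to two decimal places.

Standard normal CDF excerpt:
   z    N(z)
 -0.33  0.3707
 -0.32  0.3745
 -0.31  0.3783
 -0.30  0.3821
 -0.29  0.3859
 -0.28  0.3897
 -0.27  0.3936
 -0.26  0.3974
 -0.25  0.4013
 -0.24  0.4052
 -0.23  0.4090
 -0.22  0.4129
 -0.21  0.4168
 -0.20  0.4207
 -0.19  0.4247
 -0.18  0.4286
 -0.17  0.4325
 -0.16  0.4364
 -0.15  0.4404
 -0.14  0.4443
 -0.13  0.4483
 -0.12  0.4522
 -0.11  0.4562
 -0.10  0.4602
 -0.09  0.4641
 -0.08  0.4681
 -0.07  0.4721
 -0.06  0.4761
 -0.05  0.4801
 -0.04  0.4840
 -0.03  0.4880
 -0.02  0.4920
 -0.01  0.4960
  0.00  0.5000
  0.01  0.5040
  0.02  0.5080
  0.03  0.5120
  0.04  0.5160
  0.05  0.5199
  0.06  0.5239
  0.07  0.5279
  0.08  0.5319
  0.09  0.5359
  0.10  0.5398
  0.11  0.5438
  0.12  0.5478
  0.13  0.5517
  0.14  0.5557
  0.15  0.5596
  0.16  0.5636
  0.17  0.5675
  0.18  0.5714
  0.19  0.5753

σ√T = 0.32 × 1.4142 = 0.4525
d₁ = [ln(290/320) + (0.065 + 0.32²/2)·2] / 0.4525 = [-0.0984 + 0.2324] / 0.4525 = 0.2960 which rounds to 0.30
d₂ = d₁ − σ√T = 0.2960 − 0.4525 = -0.1565 which rounds to -0.16
e^(−rT) = e^(−0.065·2) = 0.8781
N(−d₂) = N(0.16) = 0.5636;  N(−d₁) = N(-0.30) = 0.3821
P = 320·0.8781·0.5636 − 290·0.3821 = 158.3671 − 110.8090 = 47.5581

47.56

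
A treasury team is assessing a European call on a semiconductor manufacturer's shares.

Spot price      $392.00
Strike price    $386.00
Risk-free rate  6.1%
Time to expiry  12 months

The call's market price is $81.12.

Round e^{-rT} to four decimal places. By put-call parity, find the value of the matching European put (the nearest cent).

e^(−rT) = e^(−0.061·1) = 0.9408
Put-call parity: C − P = S − K·e^(−rT) = 392 − 386·0.9408 = 392 − 363.1488 = 28.8512
P = C − (C − P) = 81.12 − (28.8512) = 52.2688

$52.27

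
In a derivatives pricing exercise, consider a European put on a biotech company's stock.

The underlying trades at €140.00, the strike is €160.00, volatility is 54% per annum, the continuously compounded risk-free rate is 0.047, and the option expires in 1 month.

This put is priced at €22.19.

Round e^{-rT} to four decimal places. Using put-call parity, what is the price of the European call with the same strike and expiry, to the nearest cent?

exp(−rT) = exp(−0.047·0.08333) = 0.9961
Put-call parity: C − P = S − K·e^(−rT) = 140 − 160·0.9961 = 140 − 159.3760 = -19.3760
C = P + (C − P) = 22.19 + (-19.3760) = 2.8140

€2.81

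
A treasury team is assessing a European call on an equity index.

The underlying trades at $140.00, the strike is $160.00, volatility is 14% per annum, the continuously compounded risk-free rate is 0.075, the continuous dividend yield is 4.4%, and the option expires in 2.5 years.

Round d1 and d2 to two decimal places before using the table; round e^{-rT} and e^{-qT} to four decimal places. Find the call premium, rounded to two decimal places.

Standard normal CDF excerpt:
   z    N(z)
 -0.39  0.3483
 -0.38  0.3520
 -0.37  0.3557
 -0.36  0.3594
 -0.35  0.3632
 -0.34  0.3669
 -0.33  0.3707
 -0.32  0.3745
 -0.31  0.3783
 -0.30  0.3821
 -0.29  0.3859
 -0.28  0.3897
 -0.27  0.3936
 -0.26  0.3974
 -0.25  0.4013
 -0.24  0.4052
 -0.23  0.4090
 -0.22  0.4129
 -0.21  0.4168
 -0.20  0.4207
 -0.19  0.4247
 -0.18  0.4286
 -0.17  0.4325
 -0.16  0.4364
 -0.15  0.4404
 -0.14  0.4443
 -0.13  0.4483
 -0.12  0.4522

σ√T = 0.14 × 1.5811 = 0.2214
d₁ = [ln(140/160) + (0.075 − 0.044 + 0.14²/2)·2.5] / 0.2214 = [-0.1335 + 0.1020] / 0.2214 = -0.1424 which rounds to -0.14
d₂ = d₁ − σ√T = -0.1424 − 0.2214 = -0.3638 which rounds to -0.36
e^(−qT) = e^(−0.044·2.5) = 0.8958;  e^(−rT) = e^(−0.075·2.5) = 0.8290
N(d₁) = N(-0.14) = 0.4443;  N(d₂) = N(-0.36) = 0.3594
C = 140·0.8958·0.4443 − 160·0.8290·0.3594 = 55.7206 − 47.6708 = 8.0497

$8.05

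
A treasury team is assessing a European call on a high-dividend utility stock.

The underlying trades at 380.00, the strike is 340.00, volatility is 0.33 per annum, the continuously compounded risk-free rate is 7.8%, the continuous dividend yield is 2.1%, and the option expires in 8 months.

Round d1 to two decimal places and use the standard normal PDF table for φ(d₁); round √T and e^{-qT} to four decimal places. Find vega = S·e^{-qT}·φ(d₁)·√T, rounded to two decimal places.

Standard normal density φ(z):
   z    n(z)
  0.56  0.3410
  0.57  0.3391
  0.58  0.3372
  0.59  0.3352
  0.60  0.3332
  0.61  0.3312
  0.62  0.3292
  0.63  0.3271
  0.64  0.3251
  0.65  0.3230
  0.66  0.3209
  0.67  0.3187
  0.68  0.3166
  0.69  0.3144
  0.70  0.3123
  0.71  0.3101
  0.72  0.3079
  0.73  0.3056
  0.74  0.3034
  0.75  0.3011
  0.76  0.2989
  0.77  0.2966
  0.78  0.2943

96.19

T = 0.6667;  σ√T = 0.2694
d₁ = [ln(380/340) + (0.078 − 0.021 + ½·0.33²)·0.6667] / (σ√T) = (0.1112 + 0.0743) / 0.2694 = 0.6886 ⇒ 0.69
√T = √0.6667 = 0.8165
φ(d₁) = φ(0.69) = 0.3144
exp(−qT) = exp(−0.021·0.6667) = 0.9861
vega = S·exp(−qT)·φ(d₁)·√T = 380·0.9861·0.3144·0.8165 = 96.1930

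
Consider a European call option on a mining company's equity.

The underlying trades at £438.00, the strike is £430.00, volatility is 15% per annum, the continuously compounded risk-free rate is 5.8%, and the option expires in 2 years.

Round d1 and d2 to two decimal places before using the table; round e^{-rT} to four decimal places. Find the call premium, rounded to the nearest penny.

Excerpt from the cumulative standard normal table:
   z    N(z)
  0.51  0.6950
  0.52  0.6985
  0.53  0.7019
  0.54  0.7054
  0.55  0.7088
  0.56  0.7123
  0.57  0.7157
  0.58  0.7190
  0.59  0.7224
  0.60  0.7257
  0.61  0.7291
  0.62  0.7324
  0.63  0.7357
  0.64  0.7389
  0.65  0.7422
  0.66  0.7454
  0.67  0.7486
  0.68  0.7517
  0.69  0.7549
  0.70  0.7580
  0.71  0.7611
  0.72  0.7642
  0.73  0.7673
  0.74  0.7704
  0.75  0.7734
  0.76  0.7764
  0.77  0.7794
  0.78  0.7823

£68.67

σ√T = 0.15·√2 = 0.2121
d₁ = [ln(438/430) + (0.058 + ½·0.15²)·2] / (σ√T) = (0.0184 + 0.1385) / 0.2121 = 0.7398 ≈ 0.74
d₂ = 0.7398 − 0.2121 = 0.5277 ≈ 0.53
exp(−rT) = exp(−0.058·2) = 0.8905
N(d₁) = N(0.74) = 0.7704;  N(d₂) = N(0.53) = 0.7019
C = 438·0.7704 − 430·0.8905·0.7019 = 337.4352 − 268.7680 = 68.6672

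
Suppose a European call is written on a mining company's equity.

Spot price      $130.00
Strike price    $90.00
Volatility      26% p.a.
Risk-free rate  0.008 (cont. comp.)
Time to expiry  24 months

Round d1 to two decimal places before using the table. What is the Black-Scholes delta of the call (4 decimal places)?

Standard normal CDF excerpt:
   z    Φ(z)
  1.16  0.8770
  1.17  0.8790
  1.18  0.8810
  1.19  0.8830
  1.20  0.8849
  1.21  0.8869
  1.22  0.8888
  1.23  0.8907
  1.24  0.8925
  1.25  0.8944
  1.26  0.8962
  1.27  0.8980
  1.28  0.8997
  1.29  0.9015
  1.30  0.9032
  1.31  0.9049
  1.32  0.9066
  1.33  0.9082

σ√T = 0.26 × 1.4142 = 0.3677
d₁ = [ln(130/90) + (0.008 + 0.26²/2)·2] / 0.3677 = [0.3677 + 0.0836] / 0.3677 = 1.2274 ⇒ 1.23
N(d₁) = N(1.23) = 0.8907
Δ_call = N(d₁) = 0.8907

0.8907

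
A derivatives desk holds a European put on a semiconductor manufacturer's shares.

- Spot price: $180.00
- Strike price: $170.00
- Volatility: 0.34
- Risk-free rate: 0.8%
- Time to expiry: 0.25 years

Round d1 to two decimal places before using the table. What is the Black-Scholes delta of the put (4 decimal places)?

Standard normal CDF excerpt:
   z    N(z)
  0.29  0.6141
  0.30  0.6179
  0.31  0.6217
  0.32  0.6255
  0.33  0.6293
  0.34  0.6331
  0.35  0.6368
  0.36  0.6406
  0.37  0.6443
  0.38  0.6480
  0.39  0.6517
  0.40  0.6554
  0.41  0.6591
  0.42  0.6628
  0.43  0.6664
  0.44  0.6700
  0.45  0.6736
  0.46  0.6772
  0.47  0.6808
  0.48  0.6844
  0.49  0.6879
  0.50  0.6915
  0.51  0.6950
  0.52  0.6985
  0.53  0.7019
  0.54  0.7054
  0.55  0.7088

σ√T = 0.34·√0.25 = 0.1700
ln(S/K) + (r + σ²/2)T = ln(180/170) + (0.008 + 0.34²/2)·0.25 = 0.0572 + 0.0165 = 0.0736
d₁ = 0.0736 / 0.1700 = 0.4330 ⇒ 0.43
N(d₁) = N(0.43) = 0.6664
Δ_put = N(d₁) − 1 = 0.6664 − 1 = -0.3336

-0.3336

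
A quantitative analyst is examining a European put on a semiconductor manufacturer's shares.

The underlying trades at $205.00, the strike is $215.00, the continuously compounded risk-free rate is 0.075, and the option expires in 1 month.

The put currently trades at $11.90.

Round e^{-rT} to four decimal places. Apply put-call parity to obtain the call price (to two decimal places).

$3.23

exp(−rT) = exp(−0.075·0.08333) = 0.9938
Put-call parity: C − P = S − K·e^(−rT) = 205 − 215·0.9938 = 205 − 213.6670 = -8.6670
C = P + (C − P) = 11.90 + (-8.6670) = 3.2330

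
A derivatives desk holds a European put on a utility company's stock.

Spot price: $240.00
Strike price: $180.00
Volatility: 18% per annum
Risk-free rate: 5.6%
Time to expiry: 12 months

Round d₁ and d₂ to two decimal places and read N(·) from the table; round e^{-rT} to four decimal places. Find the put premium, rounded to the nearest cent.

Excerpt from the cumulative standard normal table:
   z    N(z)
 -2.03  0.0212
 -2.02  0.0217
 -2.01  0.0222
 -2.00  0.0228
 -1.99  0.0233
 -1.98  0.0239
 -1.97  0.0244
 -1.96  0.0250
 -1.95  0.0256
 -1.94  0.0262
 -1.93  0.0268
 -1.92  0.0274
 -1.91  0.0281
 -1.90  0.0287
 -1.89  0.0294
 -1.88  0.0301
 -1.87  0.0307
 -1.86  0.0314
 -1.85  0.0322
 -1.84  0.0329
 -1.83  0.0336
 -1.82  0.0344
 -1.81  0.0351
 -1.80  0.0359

$0.38

σ√T = 0.18 × 1.0000 = 0.1800
d₁ = [ln(240/180) + (0.056 + ½·0.18²)·1] / (σ√T) = (0.2877 + 0.0722) / 0.1800 = 1.9993 → 2.00
d₂ = 1.9993 − 0.1800 = 1.8193 → 1.82
e^(−rT) = e^(−0.056·1) = 0.9455
N(−d₂) = N(-1.82) = 0.0344;  N(−d₁) = N(-2.00) = 0.0228
P = 180·0.9455·0.0344 − 240·0.0228 = 5.8545 − 5.4720 = 0.3825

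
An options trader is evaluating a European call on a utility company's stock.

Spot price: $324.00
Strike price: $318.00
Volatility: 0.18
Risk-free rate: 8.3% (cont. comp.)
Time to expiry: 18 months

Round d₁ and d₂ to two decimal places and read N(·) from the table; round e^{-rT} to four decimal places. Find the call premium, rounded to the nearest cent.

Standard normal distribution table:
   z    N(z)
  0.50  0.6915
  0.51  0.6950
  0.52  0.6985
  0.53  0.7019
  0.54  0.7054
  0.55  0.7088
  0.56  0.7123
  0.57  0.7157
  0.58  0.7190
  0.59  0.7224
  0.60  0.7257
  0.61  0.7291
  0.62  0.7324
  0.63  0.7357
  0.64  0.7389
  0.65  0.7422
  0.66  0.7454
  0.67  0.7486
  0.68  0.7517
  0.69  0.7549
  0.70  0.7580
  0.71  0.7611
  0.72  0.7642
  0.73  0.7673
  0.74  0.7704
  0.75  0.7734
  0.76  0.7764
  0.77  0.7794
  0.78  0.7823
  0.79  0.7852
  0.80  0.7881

$53.50

T = 1.5;  σ√T = 0.2205
d₁ = [ln(324/318) + (0.083 + 0.18²/2)·1.5] / 0.2205 = [0.0187 + 0.1488] / 0.2205 = 0.7598 → 0.76
d₂ = d₁ − σ√T = 0.7598 − 0.2205 = 0.5393 → 0.54
e^(−rT) = e^(−0.083·1.5) = 0.8829
N(d₁) = N(0.76) = 0.7764;  N(d₂) = N(0.54) = 0.7054
C = 324·0.7764 − 318·0.8829·0.7054 = 251.5536 − 198.0497 = 53.5039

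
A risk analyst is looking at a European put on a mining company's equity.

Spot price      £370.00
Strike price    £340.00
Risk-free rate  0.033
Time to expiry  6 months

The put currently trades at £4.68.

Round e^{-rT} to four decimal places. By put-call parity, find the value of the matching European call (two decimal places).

£40.26

exp(−rT) = exp(−0.033·0.5) = 0.9836
Put-call parity: C − P = S − K·e^(−rT) = 370 − 340·0.9836 = 370 − 334.4240 = 35.5760
C = P + (C − P) = 4.68 + (35.5760) = 40.2560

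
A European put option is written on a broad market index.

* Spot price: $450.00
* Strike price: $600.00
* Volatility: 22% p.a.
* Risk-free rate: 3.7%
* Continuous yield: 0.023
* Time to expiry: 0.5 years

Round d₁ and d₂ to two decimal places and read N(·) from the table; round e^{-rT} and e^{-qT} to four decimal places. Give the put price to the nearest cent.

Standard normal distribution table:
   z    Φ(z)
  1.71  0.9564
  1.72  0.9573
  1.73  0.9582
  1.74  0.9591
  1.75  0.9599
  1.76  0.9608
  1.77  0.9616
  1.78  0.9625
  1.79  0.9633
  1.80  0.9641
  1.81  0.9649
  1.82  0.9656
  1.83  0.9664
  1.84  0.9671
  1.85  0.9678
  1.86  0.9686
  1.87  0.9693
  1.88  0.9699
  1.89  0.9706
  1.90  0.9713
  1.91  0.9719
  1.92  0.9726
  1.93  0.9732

$145.02

σ√T = 0.22 × 0.7071 = 0.1556
d₁ = [ln(450/600) + (0.037 − 0.023 + 0.22²/2)·0.5] / 0.1556 = [-0.2877 + 0.0191] / 0.1556 = -1.7265 → -1.73
d₂ = d₁ − σ√T = -1.7265 − 0.1556 = -1.8821 → -1.88
e^(−qT) = e^(−0.023·0.5) = 0.9886;  e^(−rT) = e^(−0.037·0.5) = 0.9817
N(−d₂) = N(1.88) = 0.9699;  N(−d₁) = N(1.73) = 0.9582
P = 600·0.9817·0.9699 − 450·0.9886·0.9582 = 571.2905 − 426.2744 = 145.0161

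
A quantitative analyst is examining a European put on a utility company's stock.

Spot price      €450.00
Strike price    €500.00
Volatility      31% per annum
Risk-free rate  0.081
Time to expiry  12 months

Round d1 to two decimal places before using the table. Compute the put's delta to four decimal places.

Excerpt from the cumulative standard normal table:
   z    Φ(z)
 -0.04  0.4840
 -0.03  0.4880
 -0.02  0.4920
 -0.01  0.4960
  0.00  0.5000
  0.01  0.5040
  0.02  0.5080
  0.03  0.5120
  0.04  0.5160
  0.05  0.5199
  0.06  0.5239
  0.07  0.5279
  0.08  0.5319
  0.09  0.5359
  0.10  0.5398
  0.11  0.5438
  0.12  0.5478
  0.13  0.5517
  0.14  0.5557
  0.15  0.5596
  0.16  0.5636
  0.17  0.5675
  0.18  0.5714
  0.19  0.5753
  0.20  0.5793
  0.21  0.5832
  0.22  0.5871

T = 1;  σ√T = 0.3100
d₁ = [ln(450/500) + (0.081 + ½·0.31²)·1] / (σ√T) = (-0.1054 + 0.1290) / 0.3100 = 0.0764 ≈ 0.08
N(d₁) = N(0.08) = 0.5319
Δ_put = N(d₁) − 1 = 0.5319 − 1 = -0.4681

-0.4681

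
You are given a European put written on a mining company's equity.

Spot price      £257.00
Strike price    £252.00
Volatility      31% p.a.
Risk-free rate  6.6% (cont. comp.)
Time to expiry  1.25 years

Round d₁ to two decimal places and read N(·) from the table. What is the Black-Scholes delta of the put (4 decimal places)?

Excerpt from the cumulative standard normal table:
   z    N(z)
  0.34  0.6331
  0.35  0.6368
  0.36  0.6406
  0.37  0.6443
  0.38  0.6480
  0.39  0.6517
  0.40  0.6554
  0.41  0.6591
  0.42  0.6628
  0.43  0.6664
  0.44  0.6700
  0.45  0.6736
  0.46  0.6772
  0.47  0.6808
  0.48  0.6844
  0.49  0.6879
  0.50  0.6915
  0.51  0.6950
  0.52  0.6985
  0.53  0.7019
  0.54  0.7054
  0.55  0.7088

-0.3192

σ√T = 0.31 × 1.1180 = 0.3466
d₁ = [ln(257/252) + (0.066 + 0.31²/2)·1.25] / 0.3466 = [0.0196 + 0.1426] / 0.3466 = 0.4680 which rounds to 0.47
N(d₁) = N(0.47) = 0.6808
Δ_put = N(d₁) − 1 = 0.6808 − 1 = -0.3192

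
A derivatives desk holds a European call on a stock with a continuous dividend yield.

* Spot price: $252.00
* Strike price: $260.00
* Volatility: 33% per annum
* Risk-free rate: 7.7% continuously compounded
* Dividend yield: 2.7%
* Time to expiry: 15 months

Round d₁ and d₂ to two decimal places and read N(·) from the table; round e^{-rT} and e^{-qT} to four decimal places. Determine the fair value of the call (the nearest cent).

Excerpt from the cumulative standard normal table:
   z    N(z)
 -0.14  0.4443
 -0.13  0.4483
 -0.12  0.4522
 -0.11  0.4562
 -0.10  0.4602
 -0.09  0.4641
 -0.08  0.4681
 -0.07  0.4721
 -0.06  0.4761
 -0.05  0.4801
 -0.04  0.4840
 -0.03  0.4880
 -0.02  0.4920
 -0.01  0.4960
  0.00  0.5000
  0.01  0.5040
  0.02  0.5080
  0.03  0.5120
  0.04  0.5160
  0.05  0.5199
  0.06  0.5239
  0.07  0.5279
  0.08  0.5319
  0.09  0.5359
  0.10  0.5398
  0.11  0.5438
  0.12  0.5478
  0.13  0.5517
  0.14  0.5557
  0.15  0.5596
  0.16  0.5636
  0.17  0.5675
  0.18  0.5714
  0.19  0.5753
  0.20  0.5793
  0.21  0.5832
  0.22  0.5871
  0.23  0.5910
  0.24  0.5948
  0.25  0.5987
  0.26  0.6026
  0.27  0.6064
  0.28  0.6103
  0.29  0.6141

$39.07

σ√T = 0.33 × 1.1180 = 0.3690
ln(S/K) + (r − q + σ²/2)T = ln(252/260) + (0.077 − 0.027 + 0.33²/2)·1.25 = -0.0313 + 0.1306 = 0.0993
d₁ = 0.0993 / 0.3690 = 0.2692 which rounds to 0.27
d₂ = d₁ − σ√T = 0.2692 − 0.3690 = -0.0998 which rounds to -0.10
e^(−qT) = e^(−0.027·1.25) = 0.9668;  e^(−rT) = e^(−0.077·1.25) = 0.9082
N(d₁) = N(0.27) = 0.6064;  N(d₂) = N(-0.10) = 0.4602
C = 252·0.9668·0.6064 − 260·0.9082·0.4602 = 147.7394 − 108.6679 = 39.0715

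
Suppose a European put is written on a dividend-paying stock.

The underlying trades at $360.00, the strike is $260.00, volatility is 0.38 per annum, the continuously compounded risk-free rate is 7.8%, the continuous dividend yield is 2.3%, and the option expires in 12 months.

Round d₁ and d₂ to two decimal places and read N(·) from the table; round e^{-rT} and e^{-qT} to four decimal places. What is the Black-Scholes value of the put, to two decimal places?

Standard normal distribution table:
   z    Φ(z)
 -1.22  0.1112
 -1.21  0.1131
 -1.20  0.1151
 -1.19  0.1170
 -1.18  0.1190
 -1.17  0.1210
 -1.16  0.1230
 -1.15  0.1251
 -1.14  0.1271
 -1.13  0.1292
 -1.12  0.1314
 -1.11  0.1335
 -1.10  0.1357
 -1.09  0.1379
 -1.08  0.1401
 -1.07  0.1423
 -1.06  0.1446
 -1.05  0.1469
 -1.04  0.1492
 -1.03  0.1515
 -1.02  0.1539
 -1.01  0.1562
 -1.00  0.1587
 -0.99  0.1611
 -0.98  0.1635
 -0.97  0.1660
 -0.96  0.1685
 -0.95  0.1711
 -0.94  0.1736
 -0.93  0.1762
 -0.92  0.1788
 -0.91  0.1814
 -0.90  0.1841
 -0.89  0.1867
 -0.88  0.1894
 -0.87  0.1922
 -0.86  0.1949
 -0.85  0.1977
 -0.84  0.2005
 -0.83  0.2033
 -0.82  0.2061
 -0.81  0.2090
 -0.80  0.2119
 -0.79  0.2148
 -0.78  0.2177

T = 1;  σ√T = 0.3800
ln(S/K) + (r − q + σ²/2)T = ln(360/260) + (0.078 − 0.023 + 0.38²/2)·1 = 0.3254 + 0.1272 = 0.4526
d₁ = 0.4526 / 0.3800 = 1.1911 ⇒ 1.19
d₂ = d₁ − σ√T = 1.1911 − 0.3800 = 0.8111 ⇒ 0.81
e^(−qT) = e^(−0.023·1) = 0.9773;  e^(−rT) = e^(−0.078·1) = 0.9250
N(−d₂) = N(-0.81) = 0.2090;  N(−d₁) = N(-1.19) = 0.1170
P = 260·0.9250·0.2090 − 360·0.9773·0.1170 = 50.2645 − 41.1639 = 9.1006

$9.10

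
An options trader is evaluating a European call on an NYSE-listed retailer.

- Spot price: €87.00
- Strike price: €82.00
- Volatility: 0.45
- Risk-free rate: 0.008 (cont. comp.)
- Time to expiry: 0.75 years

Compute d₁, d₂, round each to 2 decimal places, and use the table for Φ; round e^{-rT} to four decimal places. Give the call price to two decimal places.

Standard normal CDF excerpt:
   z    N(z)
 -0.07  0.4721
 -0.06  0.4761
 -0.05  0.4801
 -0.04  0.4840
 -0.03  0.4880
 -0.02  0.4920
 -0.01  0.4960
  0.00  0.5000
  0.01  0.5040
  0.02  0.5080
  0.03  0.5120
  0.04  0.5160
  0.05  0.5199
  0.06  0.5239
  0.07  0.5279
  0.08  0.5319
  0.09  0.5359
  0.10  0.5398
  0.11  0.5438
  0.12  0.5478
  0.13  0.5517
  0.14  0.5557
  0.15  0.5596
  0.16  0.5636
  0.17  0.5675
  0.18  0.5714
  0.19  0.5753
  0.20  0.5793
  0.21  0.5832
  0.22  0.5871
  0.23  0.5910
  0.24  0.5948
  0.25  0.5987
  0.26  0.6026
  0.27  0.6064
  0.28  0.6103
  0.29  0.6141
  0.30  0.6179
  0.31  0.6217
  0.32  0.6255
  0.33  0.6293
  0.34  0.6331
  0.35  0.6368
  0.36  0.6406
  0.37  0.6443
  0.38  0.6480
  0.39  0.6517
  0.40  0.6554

€15.96

σ√T = 0.45 × 0.8660 = 0.3897
d₁ = [ln(87/82) + (0.008 + 0.45²/2)·0.75] / 0.3897 = [0.0592 + 0.0819] / 0.3897 = 0.3621 → 0.36
d₂ = d₁ − σ√T = 0.3621 − 0.3897 = -0.0276 → -0.03
e^(−rT) = e^(−0.008·0.75) = 0.9940
C = 87·N(0.36) − 82·0.9940·N(-0.03) = 87·0.6406 − 82·0.9940·0.4880 = 55.7322 − 39.7759 = 15.9563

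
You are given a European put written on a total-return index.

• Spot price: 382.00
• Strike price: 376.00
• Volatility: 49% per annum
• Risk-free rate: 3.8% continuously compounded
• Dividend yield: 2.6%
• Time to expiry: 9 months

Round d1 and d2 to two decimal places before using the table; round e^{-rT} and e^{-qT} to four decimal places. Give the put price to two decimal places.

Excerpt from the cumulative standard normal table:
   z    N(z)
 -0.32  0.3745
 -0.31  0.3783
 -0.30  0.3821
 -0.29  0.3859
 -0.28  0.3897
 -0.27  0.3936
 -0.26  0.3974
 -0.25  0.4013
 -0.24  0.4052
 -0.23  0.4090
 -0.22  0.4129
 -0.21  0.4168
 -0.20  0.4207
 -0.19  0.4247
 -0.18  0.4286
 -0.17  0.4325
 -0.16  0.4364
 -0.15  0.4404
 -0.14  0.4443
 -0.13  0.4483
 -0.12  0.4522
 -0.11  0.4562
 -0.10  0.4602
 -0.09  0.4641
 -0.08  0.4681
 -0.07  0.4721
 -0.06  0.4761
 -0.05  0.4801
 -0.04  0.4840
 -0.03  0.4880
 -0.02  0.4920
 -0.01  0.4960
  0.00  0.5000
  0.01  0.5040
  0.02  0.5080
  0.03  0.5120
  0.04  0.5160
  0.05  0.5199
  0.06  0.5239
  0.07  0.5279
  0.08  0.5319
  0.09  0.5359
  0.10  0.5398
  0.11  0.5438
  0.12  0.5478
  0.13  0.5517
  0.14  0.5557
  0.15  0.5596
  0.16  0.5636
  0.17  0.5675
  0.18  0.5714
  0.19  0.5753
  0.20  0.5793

σ√T = 0.49 × 0.8660 = 0.4244
ln(S/K) + (r − q + σ²/2)T = ln(382/376) + (0.038 − 0.026 + 0.49²/2)·0.75 = 0.0158 + 0.0990 = 0.1149
d₁ = 0.1149 / 0.4244 = 0.2707 ≈ 0.27
d₂ = d₁ − σ√T = 0.2707 − 0.4244 = -0.1537 ≈ -0.15
exp(−qT) = exp(−0.026·0.75) = 0.9807;  exp(−rT) = exp(−0.038·0.75) = 0.9719
N(−d₂) = N(0.15) = 0.5596;  N(−d₁) = N(-0.27) = 0.3936
P = 376·0.9719·0.5596 − 382·0.9807·0.3936 = 204.4971 − 147.4533 = 57.0437

57.04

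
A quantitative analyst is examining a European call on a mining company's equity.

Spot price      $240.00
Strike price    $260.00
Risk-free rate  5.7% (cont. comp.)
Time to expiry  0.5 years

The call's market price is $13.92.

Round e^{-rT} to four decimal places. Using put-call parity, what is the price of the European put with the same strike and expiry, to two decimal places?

$26.61

e^(−rT) = e^(−0.057·0.5) = 0.9719
Put-call parity: C − P = S − K·e^(−rT) = 240 − 260·0.9719 = 240 − 252.6940 = -12.6940
P = C − (C − P) = 13.92 − (-12.6940) = 26.6140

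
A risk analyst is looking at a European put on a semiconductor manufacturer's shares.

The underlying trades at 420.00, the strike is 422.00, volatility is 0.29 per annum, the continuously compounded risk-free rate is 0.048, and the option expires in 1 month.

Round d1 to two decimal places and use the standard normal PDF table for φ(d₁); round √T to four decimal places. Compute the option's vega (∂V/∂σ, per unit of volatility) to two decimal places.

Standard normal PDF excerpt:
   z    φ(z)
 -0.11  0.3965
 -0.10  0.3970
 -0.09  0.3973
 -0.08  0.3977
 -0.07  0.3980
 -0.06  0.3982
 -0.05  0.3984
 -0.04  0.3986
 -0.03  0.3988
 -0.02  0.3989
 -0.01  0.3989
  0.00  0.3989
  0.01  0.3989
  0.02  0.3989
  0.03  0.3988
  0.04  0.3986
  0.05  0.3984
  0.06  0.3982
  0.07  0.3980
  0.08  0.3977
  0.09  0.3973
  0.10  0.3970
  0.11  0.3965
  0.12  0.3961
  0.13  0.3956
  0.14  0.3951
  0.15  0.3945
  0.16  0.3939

48.36

T = 0.08333;  σ√T = 0.0837
d₁ = [ln(420/422) + (0.048 + 0.29²/2)·0.08333] / 0.0837 = [-0.0048 + 0.0075] / 0.0837 = 0.0329 → 0.03
√T = √0.08333 = 0.2887
φ(d₁) = φ(0.03) = 0.3988
vega = S·φ(d₁)·√T = 420·0.3988·0.2887 = 48.3561
(Vega is the same for a European call and put with the same parameters.)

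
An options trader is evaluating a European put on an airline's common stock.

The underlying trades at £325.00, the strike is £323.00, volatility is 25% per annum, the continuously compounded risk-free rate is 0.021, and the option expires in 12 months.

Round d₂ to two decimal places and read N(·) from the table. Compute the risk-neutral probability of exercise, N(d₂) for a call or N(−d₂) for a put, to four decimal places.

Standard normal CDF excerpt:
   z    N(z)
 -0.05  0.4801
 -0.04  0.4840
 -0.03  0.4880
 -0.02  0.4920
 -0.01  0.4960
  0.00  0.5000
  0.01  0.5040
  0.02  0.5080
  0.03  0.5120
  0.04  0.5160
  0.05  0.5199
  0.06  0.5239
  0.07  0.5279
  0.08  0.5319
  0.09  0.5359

T = 1;  σ√T = 0.2500
d₁ = [ln(325/323) + (0.021 + 0.25²/2)·1] / 0.2500 = [0.0062 + 0.0523] / 0.2500 = 0.2337 → 0.23
d₂ = d₁ − σ√T = 0.2337 − 0.2500 = -0.0163 → -0.02
Risk-neutral Pr[S_T < K] = N(−d₂) = N(0.02) = 0.5080

0.5080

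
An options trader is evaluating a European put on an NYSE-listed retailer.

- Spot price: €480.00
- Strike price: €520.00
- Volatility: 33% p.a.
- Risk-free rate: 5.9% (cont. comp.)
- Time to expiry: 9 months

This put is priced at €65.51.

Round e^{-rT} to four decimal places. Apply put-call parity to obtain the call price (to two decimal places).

€48.03

exp(−rT) = exp(−0.059·0.75) = 0.9567
Put-call parity: C − P = S − K·e^(−rT) = 480 − 520·0.9567 = 480 − 497.4840 = -17.4840
C = P + (C − P) = 65.51 + (-17.4840) = 48.0260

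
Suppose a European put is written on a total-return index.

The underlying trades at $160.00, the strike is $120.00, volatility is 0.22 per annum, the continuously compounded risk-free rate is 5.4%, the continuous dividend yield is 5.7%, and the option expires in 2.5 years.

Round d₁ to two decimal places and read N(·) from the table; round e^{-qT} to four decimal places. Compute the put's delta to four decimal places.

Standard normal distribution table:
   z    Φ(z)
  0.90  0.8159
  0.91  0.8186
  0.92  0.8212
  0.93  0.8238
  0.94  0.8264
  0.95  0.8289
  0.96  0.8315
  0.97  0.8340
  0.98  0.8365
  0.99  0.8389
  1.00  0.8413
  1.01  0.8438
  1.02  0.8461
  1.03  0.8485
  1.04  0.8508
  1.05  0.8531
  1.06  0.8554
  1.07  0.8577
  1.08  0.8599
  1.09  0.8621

-0.1418

σ√T = 0.22 × 1.5811 = 0.3479
d₁ = [ln(160/120) + (0.054 − 0.057 + 0.22²/2)·2.5] / 0.3479 = [0.2877 + 0.0530] / 0.3479 = 0.9794 ⇒ 0.98
N(d₁) = N(0.98) = 0.8365
Δ_put = exp(−qT)·(N(d₁) − 1) = 0.8672·(0.8365 − 1) = -0.1418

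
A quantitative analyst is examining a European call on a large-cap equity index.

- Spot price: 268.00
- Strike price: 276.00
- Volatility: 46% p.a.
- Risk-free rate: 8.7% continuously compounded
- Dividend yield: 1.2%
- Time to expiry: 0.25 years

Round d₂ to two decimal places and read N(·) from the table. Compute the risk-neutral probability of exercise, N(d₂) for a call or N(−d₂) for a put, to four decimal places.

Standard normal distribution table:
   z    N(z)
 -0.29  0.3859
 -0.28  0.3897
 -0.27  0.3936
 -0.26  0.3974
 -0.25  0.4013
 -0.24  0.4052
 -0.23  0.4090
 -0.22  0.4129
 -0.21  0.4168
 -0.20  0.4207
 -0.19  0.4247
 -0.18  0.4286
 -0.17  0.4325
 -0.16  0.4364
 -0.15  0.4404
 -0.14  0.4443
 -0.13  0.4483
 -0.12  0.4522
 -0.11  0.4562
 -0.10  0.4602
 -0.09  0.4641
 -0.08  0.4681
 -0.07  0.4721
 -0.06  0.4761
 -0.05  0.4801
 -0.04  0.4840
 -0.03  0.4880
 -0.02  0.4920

0.4364

σ√T = 0.46·√0.25 = 0.2300
d₁ = [ln(268/276) + (0.087 − 0.012 + 0.46²/2)·0.25] / 0.2300 = [-0.0294 + 0.0452] / 0.2300 = 0.0686 which rounds to 0.07
d₂ = d₁ − σ√T = 0.0686 − 0.2300 = -0.1614 which rounds to -0.16
Risk-neutral Pr[S_T > K] = N(d₂) = N(-0.16) = 0.4364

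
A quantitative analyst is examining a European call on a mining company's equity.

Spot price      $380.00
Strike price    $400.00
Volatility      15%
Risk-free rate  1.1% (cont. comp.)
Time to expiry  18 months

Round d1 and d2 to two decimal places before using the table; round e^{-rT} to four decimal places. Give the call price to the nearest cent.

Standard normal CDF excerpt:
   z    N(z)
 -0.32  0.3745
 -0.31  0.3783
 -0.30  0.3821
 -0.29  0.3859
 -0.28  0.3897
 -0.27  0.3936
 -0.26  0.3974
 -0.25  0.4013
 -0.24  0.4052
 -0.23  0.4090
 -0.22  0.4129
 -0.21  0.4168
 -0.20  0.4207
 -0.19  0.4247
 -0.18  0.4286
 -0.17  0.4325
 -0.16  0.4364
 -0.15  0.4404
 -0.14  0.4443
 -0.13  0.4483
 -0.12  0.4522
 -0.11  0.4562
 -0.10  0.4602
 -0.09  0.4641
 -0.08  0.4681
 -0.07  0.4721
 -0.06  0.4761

$21.55

T = 1.5;  σ√T = 0.1837
ln(S/K) + (r + σ²/2)T = ln(380/400) + (0.011 + 0.15²/2)·1.5 = -0.0513 + 0.0334 = -0.0179
d₁ = -0.0179 / 0.1837 = -0.0975 ≈ -0.10
d₂ = d₁ − σ√T = -0.0975 − 0.1837 = -0.2812 ≈ -0.28
exp(−rT) = exp(−0.011·1.5) = 0.9836
N(d₁) = N(-0.10) = 0.4602;  N(d₂) = N(-0.28) = 0.3897
C = 380·0.4602 − 400·0.9836·0.3897 = 174.8760 − 153.3236 = 21.5524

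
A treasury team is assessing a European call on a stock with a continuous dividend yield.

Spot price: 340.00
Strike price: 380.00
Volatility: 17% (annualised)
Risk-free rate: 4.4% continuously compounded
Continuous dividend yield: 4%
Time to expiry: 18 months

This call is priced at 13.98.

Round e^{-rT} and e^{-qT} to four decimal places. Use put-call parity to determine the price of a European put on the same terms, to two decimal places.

49.49

exp(−qT) = exp(−0.04·1.5) = 0.9418;  exp(−rT) = exp(−0.044·1.5) = 0.9361
Put-call parity: C − P = S·e^(−qT) − K·e^(−rT) = 340·0.9418 − 380·0.9361 = 320.2120 − 355.7180 = -35.5060
P = C − (C − P) = 13.98 − (-35.5060) = 49.4860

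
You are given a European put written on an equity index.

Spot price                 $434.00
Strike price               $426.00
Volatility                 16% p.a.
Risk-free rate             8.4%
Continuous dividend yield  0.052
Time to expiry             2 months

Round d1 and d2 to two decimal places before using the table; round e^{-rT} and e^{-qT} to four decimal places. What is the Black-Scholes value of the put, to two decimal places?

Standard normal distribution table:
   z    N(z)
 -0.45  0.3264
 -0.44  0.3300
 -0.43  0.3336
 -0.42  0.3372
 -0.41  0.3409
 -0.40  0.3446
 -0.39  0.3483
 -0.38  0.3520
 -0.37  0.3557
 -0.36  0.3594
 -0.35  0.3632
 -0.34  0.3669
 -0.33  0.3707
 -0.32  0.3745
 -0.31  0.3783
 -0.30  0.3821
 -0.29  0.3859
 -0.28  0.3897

σ√T = 0.16 × 0.4082 = 0.0653
ln(S/K) + (r − q + σ²/2)T = ln(434/426) + (0.084 − 0.052 + 0.16²/2)·0.1667 = 0.0186 + 0.0075 = 0.0261
d₁ = 0.0261 / 0.0653 = 0.3991 which rounds to 0.40
d₂ = d₁ − σ√T = 0.3991 − 0.0653 = 0.3338 which rounds to 0.33
exp(−qT) = exp(−0.052·0.1667) = 0.9914;  exp(−rT) = exp(−0.084·0.1667) = 0.9861
N(−d₂) = N(-0.33) = 0.3707;  N(−d₁) = N(-0.40) = 0.3446
P = 426·0.9861·0.3707 − 434·0.9914·0.3446 = 155.7231 − 148.2702 = 7.4529

$7.45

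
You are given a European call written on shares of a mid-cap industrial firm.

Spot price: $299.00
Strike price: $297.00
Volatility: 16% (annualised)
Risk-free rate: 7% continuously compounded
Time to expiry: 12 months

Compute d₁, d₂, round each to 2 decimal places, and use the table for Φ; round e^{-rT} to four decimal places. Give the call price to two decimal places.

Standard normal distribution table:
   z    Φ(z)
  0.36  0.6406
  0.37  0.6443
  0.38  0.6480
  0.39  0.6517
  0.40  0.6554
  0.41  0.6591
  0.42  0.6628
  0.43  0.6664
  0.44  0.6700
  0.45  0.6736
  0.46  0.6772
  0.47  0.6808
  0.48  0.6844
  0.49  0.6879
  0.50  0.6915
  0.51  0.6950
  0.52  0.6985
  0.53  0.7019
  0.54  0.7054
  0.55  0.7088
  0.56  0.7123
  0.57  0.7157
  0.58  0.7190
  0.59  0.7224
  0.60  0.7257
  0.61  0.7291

$31.48

σ√T = 0.16·√1 = 0.1600
d₁ = [ln(299/297) + (0.07 + ½·0.16²)·1] / (σ√T) = (0.0067 + 0.0828) / 0.1600 = 0.5594 ≈ 0.56
d₂ = 0.5594 − 0.1600 = 0.3994 ≈ 0.40
exp(−rT) = exp(−0.07·1) = 0.9324
N(d₁) = N(0.56) = 0.7123;  N(d₂) = N(0.40) = 0.6554
C = 299·0.7123 − 297·0.9324·0.6554 = 212.9777 − 181.4952 = 31.4825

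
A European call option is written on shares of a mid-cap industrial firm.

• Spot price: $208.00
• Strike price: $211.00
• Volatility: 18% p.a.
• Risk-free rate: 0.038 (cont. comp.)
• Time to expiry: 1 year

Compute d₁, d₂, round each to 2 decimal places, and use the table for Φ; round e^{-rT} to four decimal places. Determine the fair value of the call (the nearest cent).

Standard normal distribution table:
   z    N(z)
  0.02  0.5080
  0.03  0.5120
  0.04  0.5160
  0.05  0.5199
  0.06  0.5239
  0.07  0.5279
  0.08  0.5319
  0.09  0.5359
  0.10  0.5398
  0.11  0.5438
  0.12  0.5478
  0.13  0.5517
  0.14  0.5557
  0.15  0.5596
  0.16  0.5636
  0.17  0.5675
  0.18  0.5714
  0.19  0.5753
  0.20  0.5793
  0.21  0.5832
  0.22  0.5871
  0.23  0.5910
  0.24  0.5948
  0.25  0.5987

$17.30

σ√T = 0.18 × 1.0000 = 0.1800
d₁ = [ln(208/211) + (0.038 + 0.18²/2)·1] / 0.1800 = [-0.0143 + 0.0542] / 0.1800 = 0.2216 ≈ 0.22
d₂ = d₁ − σ√T = 0.2216 − 0.1800 = 0.0416 ≈ 0.04
exp(−rT) = exp(−0.038·1) = 0.9627
C = 208·N(0.22) − 211·0.9627·N(0.04) = 208·0.5871 − 211·0.9627·0.5160 = 122.1168 − 104.8149 = 17.3019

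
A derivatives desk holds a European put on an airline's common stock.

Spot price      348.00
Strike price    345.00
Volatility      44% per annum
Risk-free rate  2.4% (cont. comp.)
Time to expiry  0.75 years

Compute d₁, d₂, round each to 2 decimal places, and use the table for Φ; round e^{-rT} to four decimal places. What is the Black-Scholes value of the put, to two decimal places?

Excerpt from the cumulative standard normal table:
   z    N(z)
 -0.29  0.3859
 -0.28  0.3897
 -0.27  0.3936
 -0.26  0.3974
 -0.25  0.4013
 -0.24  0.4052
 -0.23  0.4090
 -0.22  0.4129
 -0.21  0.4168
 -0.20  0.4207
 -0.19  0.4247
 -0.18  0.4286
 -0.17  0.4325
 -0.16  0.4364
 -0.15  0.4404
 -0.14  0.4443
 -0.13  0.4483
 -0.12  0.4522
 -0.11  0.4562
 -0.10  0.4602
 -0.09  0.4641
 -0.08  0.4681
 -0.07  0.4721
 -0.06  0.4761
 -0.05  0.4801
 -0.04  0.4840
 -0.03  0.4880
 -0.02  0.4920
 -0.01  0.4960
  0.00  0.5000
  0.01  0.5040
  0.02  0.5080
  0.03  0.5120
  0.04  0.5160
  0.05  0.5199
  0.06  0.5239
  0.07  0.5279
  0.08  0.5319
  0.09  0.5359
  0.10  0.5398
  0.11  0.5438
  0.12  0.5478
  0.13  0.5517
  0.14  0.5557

47.33

T = 0.75;  σ√T = 0.3811
ln(S/K) + (r + σ²/2)T = ln(348/345) + (0.024 + 0.44²/2)·0.75 = 0.0087 + 0.0906 = 0.0993
d₁ = 0.0993 / 0.3811 = 0.2605 ≈ 0.26
d₂ = d₁ − σ√T = 0.2605 − 0.3811 = -0.1206 ≈ -0.12
e^(−rT) = e^(−0.024·0.75) = 0.9822
N(−d₂) = N(0.12) = 0.5478;  N(−d₁) = N(-0.26) = 0.3974
P = 345·0.9822·0.5478 − 348·0.3974 = 185.6270 − 138.2952 = 47.3318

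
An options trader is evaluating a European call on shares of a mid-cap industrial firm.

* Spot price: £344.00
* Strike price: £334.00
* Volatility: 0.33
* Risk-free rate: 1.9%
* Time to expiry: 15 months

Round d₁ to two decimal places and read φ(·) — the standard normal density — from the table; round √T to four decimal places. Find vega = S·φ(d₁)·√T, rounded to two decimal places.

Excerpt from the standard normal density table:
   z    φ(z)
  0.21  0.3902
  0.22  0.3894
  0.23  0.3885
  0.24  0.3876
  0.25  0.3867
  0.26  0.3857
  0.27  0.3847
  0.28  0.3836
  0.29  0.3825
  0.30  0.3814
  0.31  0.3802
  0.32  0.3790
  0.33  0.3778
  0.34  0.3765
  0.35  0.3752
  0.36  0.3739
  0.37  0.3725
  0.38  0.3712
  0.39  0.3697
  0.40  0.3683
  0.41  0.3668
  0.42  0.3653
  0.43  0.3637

σ√T = 0.33·√1.25 = 0.3690
d₁ = [ln(344/334) + (0.019 + ½·0.33²)·1.25] / (σ√T) = (0.0295 + 0.0918) / 0.3690 = 0.3288 ≈ 0.33
√T = √1.25 = 1.1180
φ(d₁) = φ(0.33) = 0.3778
vega = S·φ(d₁)·√T = 344·0.3778·1.1180 = 145.2989
(Call and put vega coincide under Black-Scholes.)

145.30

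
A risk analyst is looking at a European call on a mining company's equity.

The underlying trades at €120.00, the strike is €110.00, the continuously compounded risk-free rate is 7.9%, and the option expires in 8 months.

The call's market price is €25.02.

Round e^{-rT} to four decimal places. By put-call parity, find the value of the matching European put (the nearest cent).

exp(−rT) = exp(−0.079·0.6667) = 0.9487
Put-call parity: C − P = S − K·e^(−rT) = 120 − 110·0.9487 = 120 − 104.3570 = 15.6430
P = C − (C − P) = 25.02 − (15.6430) = 9.3770

€9.38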